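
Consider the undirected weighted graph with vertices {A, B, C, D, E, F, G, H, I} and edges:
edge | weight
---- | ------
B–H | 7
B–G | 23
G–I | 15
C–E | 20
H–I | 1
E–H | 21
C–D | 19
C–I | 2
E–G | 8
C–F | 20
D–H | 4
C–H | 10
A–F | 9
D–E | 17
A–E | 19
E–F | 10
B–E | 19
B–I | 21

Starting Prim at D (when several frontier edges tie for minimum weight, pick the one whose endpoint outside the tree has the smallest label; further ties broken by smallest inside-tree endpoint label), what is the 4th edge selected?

Grow the tree from D using Prim:
Step 1: cheapest edge leaving the tree is D–H (4); add H.
Step 2: cheapest edge leaving the tree is H–I (1); add I.
Step 3: cheapest edge leaving the tree is C–I (2); add C.
Step 4: cheapest edge leaving the tree is B–H (7); add B.
Step 5: cheapest edge leaving the tree is G–I (15); add G.
Step 6: cheapest edge leaving the tree is E–G (8); add E.
Step 7: cheapest edge leaving the tree is E–F (10); add F.
Step 8: cheapest edge leaving the tree is A–F (9); add A.
The 4th edge added is B–H.

B-H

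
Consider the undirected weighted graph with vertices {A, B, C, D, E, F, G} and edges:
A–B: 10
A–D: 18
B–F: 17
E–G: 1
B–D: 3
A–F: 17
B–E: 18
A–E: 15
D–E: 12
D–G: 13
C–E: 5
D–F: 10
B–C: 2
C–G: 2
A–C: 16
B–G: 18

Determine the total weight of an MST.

Sort edges by weight, then run Kruskal:
E–G (1): add. Components now {A} {B} {C} {D} {E,G} {F}
B–C (2): add. Components now {A} {B,C} {D} {E,G} {F}
C–G (2): add. Components now {A} {B,C,E,G} {D} {F}
B–D (3): add. Components now {A} {B,C,D,E,G} {F}
C–E (5): skip — C and E already connected.
A–B (10): add. Components now {A,B,C,D,E,G} {F}
D–F (10): add. Components now {A,B,C,D,E,F,G}
MST edges: E–G, B–C, C–G, B–D, A–B, D–F; total weight 1+2+2+3+10+10 = 28.

28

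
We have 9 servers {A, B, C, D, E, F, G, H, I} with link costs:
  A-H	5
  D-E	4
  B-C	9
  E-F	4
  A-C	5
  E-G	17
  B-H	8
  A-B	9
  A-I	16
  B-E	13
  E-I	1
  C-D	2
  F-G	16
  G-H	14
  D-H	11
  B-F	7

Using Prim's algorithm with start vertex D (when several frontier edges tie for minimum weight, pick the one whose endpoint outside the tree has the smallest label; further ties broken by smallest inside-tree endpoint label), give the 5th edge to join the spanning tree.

A-C

Prim, starting at D.
Step 1: cheapest edge leaving the tree is C-D (2); add C.
Step 2: cheapest edge leaving the tree is D-E (4); add E.
Step 3: cheapest edge leaving the tree is E-I (1); add I.
Step 4: cheapest edge leaving the tree is E-F (4); add F.
Step 5: cheapest edge leaving the tree is A-C (5); add A.
Step 6: cheapest edge leaving the tree is A-H (5); add H.
Step 7: cheapest edge leaving the tree is B-F (7); add B.
Step 8: cheapest edge leaving the tree is G-H (14); add G.
The 5th edge added is A-C.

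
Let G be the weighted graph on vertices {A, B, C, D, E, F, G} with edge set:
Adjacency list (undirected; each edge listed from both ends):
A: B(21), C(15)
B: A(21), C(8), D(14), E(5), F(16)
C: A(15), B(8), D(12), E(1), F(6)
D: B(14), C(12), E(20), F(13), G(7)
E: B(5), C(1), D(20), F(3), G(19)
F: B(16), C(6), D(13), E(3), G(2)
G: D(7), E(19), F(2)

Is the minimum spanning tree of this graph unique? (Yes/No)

Kruskal: consider edges lightest-first.
C E (1): add. Components now {A} {B} {C,E} {D} {F} {G}
F G (2): add. Components now {A} {B} {C,E} {D} {F,G}
E F (3): add. Components now {A} {B} {C,E,F,G} {D}
B E (5): add. Components now {A} {B,C,E,F,G} {D}
C F (6): skip — C and F already connected.
D G (7): add. Components now {A} {B,C,D,E,F,G}
B C (8): skip — B and C already connected.
C D (12): skip — C and D already connected.
D F (13): skip — D and F already connected.
B D (14): skip — B and D already connected.
A C (15): add. Components now {A,B,C,D,E,F,G}
Every non-tree edge has weight strictly greater than the heaviest edge on the tree path between its endpoints, so the MST is unique.

Yes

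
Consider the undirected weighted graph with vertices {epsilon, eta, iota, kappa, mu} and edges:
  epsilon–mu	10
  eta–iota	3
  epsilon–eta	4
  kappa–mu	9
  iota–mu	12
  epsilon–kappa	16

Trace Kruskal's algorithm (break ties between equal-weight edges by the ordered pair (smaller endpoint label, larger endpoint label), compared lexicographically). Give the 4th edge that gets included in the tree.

Sort edges by weight, then run Kruskal:
eta–iota (3): add. Components now {eta,iota} {epsilon} {mu} {kappa}
epsilon–eta (4): add. Components now {epsilon,eta,iota} {mu} {kappa}
kappa–mu (9): add. Components now {epsilon,eta,iota} {kappa,mu}
epsilon–mu (10): add. Components now {epsilon,eta,iota,kappa,mu}
The 4th edge added is epsilon–mu.

epsilon-mu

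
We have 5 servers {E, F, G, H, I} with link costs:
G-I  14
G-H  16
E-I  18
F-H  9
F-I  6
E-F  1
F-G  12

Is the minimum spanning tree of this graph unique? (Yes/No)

Sort edges by weight, then run Kruskal:
E-F (1): add — endpoints in different components.
F-I (6): add — endpoints in different components.
F-H (9): add — endpoints in different components.
F-G (12): add — endpoints in different components.
Every non-tree edge has weight strictly greater than the heaviest edge on the tree path between its endpoints, so the MST is unique.

Yes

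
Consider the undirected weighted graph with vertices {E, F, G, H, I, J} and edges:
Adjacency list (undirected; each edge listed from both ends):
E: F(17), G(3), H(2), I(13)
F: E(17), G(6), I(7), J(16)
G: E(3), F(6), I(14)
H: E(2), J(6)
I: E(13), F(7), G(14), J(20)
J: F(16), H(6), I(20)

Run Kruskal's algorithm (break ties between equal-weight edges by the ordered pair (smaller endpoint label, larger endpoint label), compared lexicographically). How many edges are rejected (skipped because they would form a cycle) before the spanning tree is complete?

Sort edges by weight, then run Kruskal:
E—H (2): add — endpoints in different components.
E—G (3): add — endpoints in different components.
F—G (6): add — endpoints in different components.
H—J (6): add — endpoints in different components.
F—I (7): add — endpoints in different components.
Edges rejected before the tree was complete: 0.

0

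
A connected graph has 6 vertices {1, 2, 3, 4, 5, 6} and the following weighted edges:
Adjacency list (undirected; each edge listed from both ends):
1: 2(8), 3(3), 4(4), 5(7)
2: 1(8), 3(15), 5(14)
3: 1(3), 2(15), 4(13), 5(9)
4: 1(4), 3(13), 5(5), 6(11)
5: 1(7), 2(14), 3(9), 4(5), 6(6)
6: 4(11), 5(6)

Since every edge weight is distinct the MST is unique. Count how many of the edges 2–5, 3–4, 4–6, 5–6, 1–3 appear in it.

2

Kruskal: consider edges lightest-first.
1–3 (3): add — endpoints in different components.
1–4 (4): add — endpoints in different components.
4–5 (5): add — endpoints in different components.
5–6 (6): add — endpoints in different components.
1–5 (7): skip — 1 and 5 already connected.
1–2 (8): add — endpoints in different components.
MST edge set: {1–3, 1–4, 4–5, 5–6, 1–2}.
Of the listed edges, {5–6, 1–3} are in the MST → 2.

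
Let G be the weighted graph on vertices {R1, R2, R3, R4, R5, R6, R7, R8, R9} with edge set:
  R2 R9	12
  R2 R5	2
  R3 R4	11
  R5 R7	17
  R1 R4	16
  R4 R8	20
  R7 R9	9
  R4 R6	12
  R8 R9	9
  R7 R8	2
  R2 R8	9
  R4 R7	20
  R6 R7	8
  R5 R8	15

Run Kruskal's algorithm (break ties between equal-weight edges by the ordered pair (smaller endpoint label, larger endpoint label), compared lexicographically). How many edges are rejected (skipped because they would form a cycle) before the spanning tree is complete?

3

Sort edges by weight, then run Kruskal:
R2 R5 (2): add — endpoints in different components.
R7 R8 (2): add — endpoints in different components.
R6 R7 (8): add — endpoints in different components.
R2 R8 (9): add — endpoints in different components.
R7 R9 (9): add — endpoints in different components.
R8 R9 (9): skip — R9 and R8 already connected.
R3 R4 (11): add — endpoints in different components.
R2 R9 (12): skip — R9 and R2 already connected.
R4 R6 (12): add — endpoints in different components.
R5 R8 (15): skip — R8 and R5 already connected.
R1 R4 (16): add — endpoints in different components.
Edges rejected before the tree was complete: 3.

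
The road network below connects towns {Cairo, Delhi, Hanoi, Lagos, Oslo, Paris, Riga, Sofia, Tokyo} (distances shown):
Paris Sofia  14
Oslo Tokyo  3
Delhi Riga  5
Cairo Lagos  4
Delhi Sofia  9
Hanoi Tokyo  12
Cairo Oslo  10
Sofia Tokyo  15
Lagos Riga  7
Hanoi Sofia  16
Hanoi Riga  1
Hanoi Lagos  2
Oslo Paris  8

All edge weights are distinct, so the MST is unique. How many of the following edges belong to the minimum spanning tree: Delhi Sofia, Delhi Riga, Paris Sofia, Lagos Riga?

2

Sort edges by weight, then run Kruskal:
Hanoi Riga (1): add — endpoints in different components.
Hanoi Lagos (2): add — endpoints in different components.
Oslo Tokyo (3): add — endpoints in different components.
Cairo Lagos (4): add — endpoints in different components.
Delhi Riga (5): add — endpoints in different components.
Lagos Riga (7): skip — Lagos and Riga already connected.
Oslo Paris (8): add — endpoints in different components.
Delhi Sofia (9): add — endpoints in different components.
Cairo Oslo (10): add — endpoints in different components.
MST edge set: {Hanoi Riga, Hanoi Lagos, Oslo Tokyo, Cairo Lagos, Delhi Riga, Oslo Paris, Delhi Sofia, Cairo Oslo}.
Of the listed edges, {Delhi Sofia, Delhi Riga} are in the MST → 2.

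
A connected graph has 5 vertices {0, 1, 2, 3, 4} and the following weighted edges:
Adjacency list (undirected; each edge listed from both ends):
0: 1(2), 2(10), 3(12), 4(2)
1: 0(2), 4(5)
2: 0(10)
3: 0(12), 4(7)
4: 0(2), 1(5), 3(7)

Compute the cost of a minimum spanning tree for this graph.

21

Kruskal: consider edges lightest-first.
0-1 (2): add. Components now {0,1} {2} {3} {4}
0-4 (2): add. Components now {0,1,4} {2} {3}
1-4 (5): skip — 1 and 4 already connected.
3-4 (7): add. Components now {0,1,3,4} {2}
0-2 (10): add. Components now {0,1,2,3,4}
MST edges: 0-1, 0-4, 3-4, 0-2; total weight 2+2+7+10 = 21.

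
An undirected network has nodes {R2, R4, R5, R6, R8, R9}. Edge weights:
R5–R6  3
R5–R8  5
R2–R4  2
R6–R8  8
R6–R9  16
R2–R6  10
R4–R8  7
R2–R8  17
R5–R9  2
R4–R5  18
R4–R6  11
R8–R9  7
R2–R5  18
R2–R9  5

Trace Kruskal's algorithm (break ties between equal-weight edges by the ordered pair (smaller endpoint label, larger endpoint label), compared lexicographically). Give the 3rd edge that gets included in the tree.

R5-R6

Kruskal: consider edges lightest-first.
R2–R4 (2): add. Components now {R6} {R8} {R9} {R2,R4} {R5}
R5–R9 (2): add. Components now {R6} {R8} {R5,R9} {R2,R4}
R5–R6 (3): add. Components now {R5,R6,R9} {R8} {R2,R4}
R2–R9 (5): add. Components now {R2,R4,R5,R6,R9} {R8}
R5–R8 (5): add. Components now {R2,R4,R5,R6,R8,R9}
The 3rd edge added is R5–R6.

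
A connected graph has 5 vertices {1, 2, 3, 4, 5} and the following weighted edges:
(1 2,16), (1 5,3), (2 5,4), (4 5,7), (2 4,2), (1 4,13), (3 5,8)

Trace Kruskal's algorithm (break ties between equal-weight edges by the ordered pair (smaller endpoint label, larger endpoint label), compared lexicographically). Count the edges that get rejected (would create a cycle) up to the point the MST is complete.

1

Kruskal: consider edges lightest-first.
2 4 (2): add — endpoints in different components.
1 5 (3): add — endpoints in different components.
2 5 (4): add — endpoints in different components.
4 5 (7): skip — 4 and 5 already connected.
3 5 (8): add — endpoints in different components.
Edges rejected before the tree was complete: 1.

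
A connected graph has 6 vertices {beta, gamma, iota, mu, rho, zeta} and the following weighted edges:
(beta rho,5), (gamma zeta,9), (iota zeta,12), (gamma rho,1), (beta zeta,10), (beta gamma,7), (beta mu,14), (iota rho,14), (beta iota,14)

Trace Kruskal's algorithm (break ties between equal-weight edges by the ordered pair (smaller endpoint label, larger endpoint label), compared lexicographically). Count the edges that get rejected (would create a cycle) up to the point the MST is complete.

3

Kruskal's algorithm — process edges by increasing weight (ties by edge label):
gamma rho (1): add. Components now {gamma,rho} {beta} {iota} {mu} {zeta}
beta rho (5): add. Components now {beta,gamma,rho} {iota} {mu} {zeta}
beta gamma (7): skip — gamma and beta already connected.
gamma zeta (9): add. Components now {beta,gamma,rho,zeta} {iota} {mu}
beta zeta (10): skip — beta and zeta already connected.
iota zeta (12): add. Components now {beta,gamma,iota,rho,zeta} {mu}
beta iota (14): skip — beta and iota already connected.
beta mu (14): add. Components now {beta,gamma,iota,mu,rho,zeta}
Edges rejected before the tree was complete: 3.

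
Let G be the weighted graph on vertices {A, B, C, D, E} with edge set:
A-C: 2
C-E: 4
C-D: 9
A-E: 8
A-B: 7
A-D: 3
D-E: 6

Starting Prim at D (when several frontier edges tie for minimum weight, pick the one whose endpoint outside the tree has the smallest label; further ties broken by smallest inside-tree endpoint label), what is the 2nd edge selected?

Prim, starting at D.
Step 1: cheapest edge leaving the tree is A-D (3); add A.
Step 2: cheapest edge leaving the tree is A-C (2); add C.
Step 3: cheapest edge leaving the tree is C-E (4); add E.
Step 4: cheapest edge leaving the tree is A-B (7); add B.
The 2nd edge added is A-C.

A-C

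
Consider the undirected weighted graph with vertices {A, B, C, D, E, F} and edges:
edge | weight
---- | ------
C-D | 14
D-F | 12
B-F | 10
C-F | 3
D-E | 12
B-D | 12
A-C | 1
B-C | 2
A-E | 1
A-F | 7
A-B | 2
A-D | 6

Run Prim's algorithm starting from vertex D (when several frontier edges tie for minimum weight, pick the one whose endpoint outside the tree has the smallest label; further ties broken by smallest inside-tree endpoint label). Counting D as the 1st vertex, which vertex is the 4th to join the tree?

Prim, starting at D.
Step 1: frontier [A-D 6, B-D 12, D-E 12, D-F 12, C-D 14] → take A-D (6); add A.
Step 2: frontier [A-C 1, A-E 1, A-B 2, A-F 7, B-D 12, D-E 12, D-F 12, C-D 14] → take A-C (1); add C.
Step 3: frontier [A-E 1, A-B 2, A-F 7, B-C 2, C-F 3, B-D 12, D-E 12, D-F 12] → take A-E (1); add E.
Step 4: frontier [A-B 2, A-F 7, B-C 2, C-F 3, B-D 12, D-F 12] → take A-B (2); add B.
Step 5: frontier [A-F 7, B-F 10, C-F 3, D-F 12] → take C-F (3); add F.
Vertex order: D, A, C, E, B, F. The 4th vertex is E.

E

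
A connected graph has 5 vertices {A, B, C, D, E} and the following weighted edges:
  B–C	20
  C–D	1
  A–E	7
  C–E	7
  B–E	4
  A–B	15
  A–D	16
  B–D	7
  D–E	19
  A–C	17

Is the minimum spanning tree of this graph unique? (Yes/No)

No

Sort edges by weight, then run Kruskal:
C–D (1): add. Components now {A} {B} {C,D} {E}
B–E (4): add. Components now {A} {B,E} {C,D}
A–E (7): add. Components now {A,B,E} {C,D}
B–D (7): add. Components now {A,B,C,D,E}
Non-tree edge C–E has weight 7, equal to the heaviest edge on its tree cycle — swapping gives another MST of the same weight. Not unique.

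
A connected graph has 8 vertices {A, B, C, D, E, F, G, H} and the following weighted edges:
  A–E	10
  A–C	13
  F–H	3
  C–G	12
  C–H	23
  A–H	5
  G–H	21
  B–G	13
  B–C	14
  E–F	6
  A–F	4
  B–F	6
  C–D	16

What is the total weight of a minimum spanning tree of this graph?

Prim, starting at E.
Step 1: cheapest edge leaving the tree is E–F (6); add F.
Step 2: cheapest edge leaving the tree is F–H (3); add H.
Step 3: cheapest edge leaving the tree is A–F (4); add A.
Step 4: cheapest edge leaving the tree is B–F (6); add B.
Step 5: cheapest edge leaving the tree is A–C (13); add C.
Step 6: cheapest edge leaving the tree is C–G (12); add G.
Step 7: cheapest edge leaving the tree is C–D (16); add D.
MST edges: E–F, F–H, A–F, B–F, A–C, C–G, C–D; total weight 6+3+4+6+13+12+16 = 60.

60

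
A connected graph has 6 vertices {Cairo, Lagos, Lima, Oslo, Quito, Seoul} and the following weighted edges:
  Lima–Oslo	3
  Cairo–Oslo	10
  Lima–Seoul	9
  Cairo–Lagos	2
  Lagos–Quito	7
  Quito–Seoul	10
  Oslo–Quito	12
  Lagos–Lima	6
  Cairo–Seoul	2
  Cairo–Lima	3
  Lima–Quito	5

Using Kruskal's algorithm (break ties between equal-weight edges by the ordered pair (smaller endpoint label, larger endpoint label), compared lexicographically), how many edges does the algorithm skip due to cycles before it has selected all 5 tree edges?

0

Kruskal's algorithm — process edges by increasing weight (ties by edge label):
Cairo–Lagos (2): add. Components now {Seoul} {Cairo,Lagos} {Oslo} {Lima} {Quito}
Cairo–Seoul (2): add. Components now {Cairo,Lagos,Seoul} {Oslo} {Lima} {Quito}
Cairo–Lima (3): add. Components now {Cairo,Lagos,Lima,Seoul} {Oslo} {Quito}
Lima–Oslo (3): add. Components now {Cairo,Lagos,Lima,Oslo,Seoul} {Quito}
Lima–Quito (5): add. Components now {Cairo,Lagos,Lima,Oslo,Quito,Seoul}
Edges rejected before the tree was complete: 0.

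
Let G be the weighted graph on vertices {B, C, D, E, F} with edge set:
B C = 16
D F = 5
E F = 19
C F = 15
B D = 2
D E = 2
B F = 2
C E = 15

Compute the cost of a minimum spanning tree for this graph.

21

Grow the tree from C using Prim:
Step 1: frontier [C E 15, C F 15, B C 16] → take C E (15); add E.
Step 2: frontier [C F 15, B C 16, D E 2, E F 19] → take D E (2); add D.
Step 3: frontier [C F 15, B C 16, B D 2, D F 5, E F 19] → take B D (2); add B.
Step 4: frontier [B F 2, C F 15, D F 5, E F 19] → take B F (2); add F.
MST edges: C E, D E, B D, B F; total weight 15+2+2+2 = 21.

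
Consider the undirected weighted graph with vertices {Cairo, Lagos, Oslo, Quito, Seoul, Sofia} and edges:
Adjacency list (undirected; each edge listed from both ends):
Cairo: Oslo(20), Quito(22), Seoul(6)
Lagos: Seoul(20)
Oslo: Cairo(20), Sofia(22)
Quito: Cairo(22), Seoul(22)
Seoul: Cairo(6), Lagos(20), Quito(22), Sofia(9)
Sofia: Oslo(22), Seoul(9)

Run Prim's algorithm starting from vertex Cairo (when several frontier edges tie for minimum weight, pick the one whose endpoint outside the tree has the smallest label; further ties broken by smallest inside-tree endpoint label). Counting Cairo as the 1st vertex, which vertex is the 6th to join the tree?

Quito

Grow the tree from Cairo using Prim:
Step 1: frontier [Cairo-Seoul 6, Cairo-Oslo 20, Cairo-Quito 22] → take Cairo-Seoul (6); add Seoul.
Step 2: frontier [Cairo-Oslo 20, Cairo-Quito 22, Seoul-Sofia 9, Lagos-Seoul 20, Quito-Seoul 22] → take Seoul-Sofia (9); add Sofia.
Step 3: frontier [Cairo-Oslo 20, Cairo-Quito 22, Lagos-Seoul 20, Quito-Seoul 22, Oslo-Sofia 22] → take Lagos-Seoul (20); add Lagos.
Step 4: frontier [Cairo-Oslo 20, Cairo-Quito 22, Quito-Seoul 22, Oslo-Sofia 22] → take Cairo-Oslo (20); add Oslo.
Step 5: frontier [Cairo-Quito 22, Quito-Seoul 22] → take Cairo-Quito (22); add Quito.
Vertex order: Cairo, Seoul, Sofia, Lagos, Oslo, Quito. The 6th vertex is Quito.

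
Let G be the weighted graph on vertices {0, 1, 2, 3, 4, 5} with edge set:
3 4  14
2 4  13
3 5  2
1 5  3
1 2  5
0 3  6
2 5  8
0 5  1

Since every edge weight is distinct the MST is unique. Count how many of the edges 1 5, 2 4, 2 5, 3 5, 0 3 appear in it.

3

Sort edges by weight, then run Kruskal:
0 5 (1): add. Components now {0,5} {1} {2} {3} {4}
3 5 (2): add. Components now {0,3,5} {1} {2} {4}
1 5 (3): add. Components now {0,1,3,5} {2} {4}
1 2 (5): add. Components now {0,1,2,3,5} {4}
0 3 (6): skip — 0 and 3 already connected.
2 5 (8): skip — 2 and 5 already connected.
2 4 (13): add. Components now {0,1,2,3,4,5}
MST edge set: {0 5, 3 5, 1 5, 1 2, 2 4}.
Of the listed edges, {1 5, 2 4, 3 5} are in the MST → 3.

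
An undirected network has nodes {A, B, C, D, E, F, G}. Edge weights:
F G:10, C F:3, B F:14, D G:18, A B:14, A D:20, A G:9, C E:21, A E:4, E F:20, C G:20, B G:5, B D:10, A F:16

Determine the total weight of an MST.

41

Prim, starting at B.
Step 1: cheapest edge leaving the tree is B G (5); add G.
Step 2: cheapest edge leaving the tree is A G (9); add A.
Step 3: cheapest edge leaving the tree is A E (4); add E.
Step 4: cheapest edge leaving the tree is B D (10); add D.
Step 5: cheapest edge leaving the tree is F G (10); add F.
Step 6: cheapest edge leaving the tree is C F (3); add C.
MST edges: B G, A G, A E, B D, F G, C F; total weight 5+9+4+10+10+3 = 41.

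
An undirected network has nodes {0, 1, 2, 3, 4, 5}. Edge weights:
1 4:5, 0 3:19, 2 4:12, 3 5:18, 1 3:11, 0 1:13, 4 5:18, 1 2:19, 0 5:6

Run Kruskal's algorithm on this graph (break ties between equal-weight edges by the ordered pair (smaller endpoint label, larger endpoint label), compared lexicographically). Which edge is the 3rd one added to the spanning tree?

1-3

Kruskal's algorithm — process edges by increasing weight (ties by edge label):
1 4 (5): add. Components now {0} {1,4} {2} {3} {5}
0 5 (6): add. Components now {0,5} {1,4} {2} {3}
1 3 (11): add. Components now {0,5} {1,3,4} {2}
2 4 (12): add. Components now {0,5} {1,2,3,4}
0 1 (13): add. Components now {0,1,2,3,4,5}
The 3rd edge added is 1 3.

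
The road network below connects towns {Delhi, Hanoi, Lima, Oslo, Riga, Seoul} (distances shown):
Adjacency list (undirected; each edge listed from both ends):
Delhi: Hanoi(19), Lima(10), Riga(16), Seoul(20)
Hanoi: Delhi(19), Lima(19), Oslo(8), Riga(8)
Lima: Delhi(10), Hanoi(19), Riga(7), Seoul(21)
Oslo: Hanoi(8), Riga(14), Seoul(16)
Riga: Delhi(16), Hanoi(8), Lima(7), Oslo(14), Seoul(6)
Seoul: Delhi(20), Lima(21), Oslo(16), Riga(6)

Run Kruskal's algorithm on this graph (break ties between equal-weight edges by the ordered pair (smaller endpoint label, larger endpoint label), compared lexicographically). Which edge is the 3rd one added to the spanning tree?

Kruskal: consider edges lightest-first.
Riga Seoul (6): add. Components now {Riga,Seoul} {Hanoi} {Lima} {Delhi} {Oslo}
Lima Riga (7): add. Components now {Lima,Riga,Seoul} {Hanoi} {Delhi} {Oslo}
Hanoi Oslo (8): add. Components now {Lima,Riga,Seoul} {Hanoi,Oslo} {Delhi}
Hanoi Riga (8): add. Components now {Hanoi,Lima,Oslo,Riga,Seoul} {Delhi}
Delhi Lima (10): add. Components now {Delhi,Hanoi,Lima,Oslo,Riga,Seoul}
The 3rd edge added is Hanoi Oslo.

Hanoi-Oslo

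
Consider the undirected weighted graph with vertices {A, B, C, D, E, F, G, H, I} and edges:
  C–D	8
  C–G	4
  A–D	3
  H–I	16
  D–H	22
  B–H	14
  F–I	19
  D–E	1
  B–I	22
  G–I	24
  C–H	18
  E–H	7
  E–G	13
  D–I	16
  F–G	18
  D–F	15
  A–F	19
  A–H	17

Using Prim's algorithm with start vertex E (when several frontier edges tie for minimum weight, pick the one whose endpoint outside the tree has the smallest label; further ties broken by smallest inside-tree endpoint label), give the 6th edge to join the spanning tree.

Prim, starting at E.
Step 1: cheapest edge leaving the tree is D–E (1); add D.
Step 2: cheapest edge leaving the tree is A–D (3); add A.
Step 3: cheapest edge leaving the tree is E–H (7); add H.
Step 4: cheapest edge leaving the tree is C–D (8); add C.
Step 5: cheapest edge leaving the tree is C–G (4); add G.
Step 6: cheapest edge leaving the tree is B–H (14); add B.
Step 7: cheapest edge leaving the tree is D–F (15); add F.
Step 8: cheapest edge leaving the tree is D–I (16); add I.
The 6th edge added is B–H.

B-H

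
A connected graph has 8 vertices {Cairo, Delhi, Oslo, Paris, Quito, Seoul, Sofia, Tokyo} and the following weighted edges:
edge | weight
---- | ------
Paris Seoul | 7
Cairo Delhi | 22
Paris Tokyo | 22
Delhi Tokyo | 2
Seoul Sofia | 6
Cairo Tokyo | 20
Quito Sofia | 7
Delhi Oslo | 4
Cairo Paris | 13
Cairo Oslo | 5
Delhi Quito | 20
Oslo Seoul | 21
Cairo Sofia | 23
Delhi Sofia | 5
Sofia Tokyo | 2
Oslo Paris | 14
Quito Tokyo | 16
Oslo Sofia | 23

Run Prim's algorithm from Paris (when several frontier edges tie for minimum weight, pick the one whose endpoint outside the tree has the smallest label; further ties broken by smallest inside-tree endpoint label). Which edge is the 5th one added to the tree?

Prim's algorithm from Paris:
Step 1: cheapest edge leaving the tree is Paris Seoul (7); add Seoul.
Step 2: cheapest edge leaving the tree is Seoul Sofia (6); add Sofia.
Step 3: cheapest edge leaving the tree is Sofia Tokyo (2); add Tokyo.
Step 4: cheapest edge leaving the tree is Delhi Tokyo (2); add Delhi.
Step 5: cheapest edge leaving the tree is Delhi Oslo (4); add Oslo.
Step 6: cheapest edge leaving the tree is Cairo Oslo (5); add Cairo.
Step 7: cheapest edge leaving the tree is Quito Sofia (7); add Quito.
The 5th edge added is Delhi Oslo.

Delhi-Oslo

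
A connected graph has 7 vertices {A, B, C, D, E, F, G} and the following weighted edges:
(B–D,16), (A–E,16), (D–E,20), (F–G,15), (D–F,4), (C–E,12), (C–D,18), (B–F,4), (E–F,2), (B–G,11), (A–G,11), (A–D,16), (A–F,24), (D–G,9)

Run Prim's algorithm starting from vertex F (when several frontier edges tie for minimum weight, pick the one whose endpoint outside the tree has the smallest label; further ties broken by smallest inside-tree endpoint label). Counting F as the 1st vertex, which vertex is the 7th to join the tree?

Grow the tree from F using Prim:
Step 1: cheapest edge leaving the tree is E–F (2); add E.
Step 2: cheapest edge leaving the tree is B–F (4); add B.
Step 3: cheapest edge leaving the tree is D–F (4); add D.
Step 4: cheapest edge leaving the tree is D–G (9); add G.
Step 5: cheapest edge leaving the tree is A–G (11); add A.
Step 6: cheapest edge leaving the tree is C–E (12); add C.
Vertex order: F, E, B, D, G, A, C. The 7th vertex is C.

C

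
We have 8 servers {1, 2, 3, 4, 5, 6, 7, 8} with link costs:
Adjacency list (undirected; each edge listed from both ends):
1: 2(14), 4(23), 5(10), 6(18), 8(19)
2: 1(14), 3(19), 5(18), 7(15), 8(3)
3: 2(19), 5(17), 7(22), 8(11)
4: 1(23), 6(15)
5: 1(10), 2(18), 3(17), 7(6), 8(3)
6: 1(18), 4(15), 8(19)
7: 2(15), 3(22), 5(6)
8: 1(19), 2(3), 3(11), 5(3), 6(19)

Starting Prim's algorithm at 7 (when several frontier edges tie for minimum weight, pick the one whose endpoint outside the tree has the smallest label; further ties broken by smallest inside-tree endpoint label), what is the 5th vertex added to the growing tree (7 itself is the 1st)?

Prim's algorithm from 7:
Step 1: cheapest edge leaving the tree is 5-7 (6); add 5.
Step 2: cheapest edge leaving the tree is 5-8 (3); add 8.
Step 3: cheapest edge leaving the tree is 2-8 (3); add 2.
Step 4: cheapest edge leaving the tree is 1-5 (10); add 1.
Step 5: cheapest edge leaving the tree is 3-8 (11); add 3.
Step 6: cheapest edge leaving the tree is 1-6 (18); add 6.
Step 7: cheapest edge leaving the tree is 4-6 (15); add 4.
Vertex order: 7, 5, 8, 2, 1, 3, 6, 4. The 5th vertex is 1.

1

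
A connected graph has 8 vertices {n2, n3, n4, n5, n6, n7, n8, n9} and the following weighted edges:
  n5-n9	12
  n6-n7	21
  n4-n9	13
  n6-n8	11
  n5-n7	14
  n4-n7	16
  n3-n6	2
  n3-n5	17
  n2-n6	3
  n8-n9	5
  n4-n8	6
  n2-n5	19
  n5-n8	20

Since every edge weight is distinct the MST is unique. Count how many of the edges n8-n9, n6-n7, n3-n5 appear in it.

1

Kruskal's algorithm — process edges by increasing weight (ties by edge label):
n3-n6 (2): add — endpoints in different components.
n2-n6 (3): add — endpoints in different components.
n8-n9 (5): add — endpoints in different components.
n4-n8 (6): add — endpoints in different components.
n6-n8 (11): add — endpoints in different components.
n5-n9 (12): add — endpoints in different components.
n4-n9 (13): skip — n4 and n9 already connected.
n5-n7 (14): add — endpoints in different components.
MST edge set: {n3-n6, n2-n6, n8-n9, n4-n8, n6-n8, n5-n9, n5-n7}.
Of the listed edges, {n8-n9} are in the MST → 1.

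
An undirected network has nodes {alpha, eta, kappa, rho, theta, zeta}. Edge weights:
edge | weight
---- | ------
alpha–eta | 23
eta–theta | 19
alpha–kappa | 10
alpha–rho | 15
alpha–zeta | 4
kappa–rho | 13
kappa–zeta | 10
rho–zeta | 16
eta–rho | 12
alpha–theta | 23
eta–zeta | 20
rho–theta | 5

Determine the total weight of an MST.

44

Sort edges by weight, then run Kruskal:
alpha–zeta (4): add. Components now {rho} {kappa} {alpha,zeta} {eta} {theta}
rho–theta (5): add. Components now {rho,theta} {kappa} {alpha,zeta} {eta}
alpha–kappa (10): add. Components now {rho,theta} {alpha,kappa,zeta} {eta}
kappa–zeta (10): skip — kappa and zeta already connected.
eta–rho (12): add. Components now {eta,rho,theta} {alpha,kappa,zeta}
kappa–rho (13): add. Components now {alpha,eta,kappa,rho,theta,zeta}
MST edges: alpha–zeta, rho–theta, alpha–kappa, eta–rho, kappa–rho; total weight 4+5+10+12+13 = 44.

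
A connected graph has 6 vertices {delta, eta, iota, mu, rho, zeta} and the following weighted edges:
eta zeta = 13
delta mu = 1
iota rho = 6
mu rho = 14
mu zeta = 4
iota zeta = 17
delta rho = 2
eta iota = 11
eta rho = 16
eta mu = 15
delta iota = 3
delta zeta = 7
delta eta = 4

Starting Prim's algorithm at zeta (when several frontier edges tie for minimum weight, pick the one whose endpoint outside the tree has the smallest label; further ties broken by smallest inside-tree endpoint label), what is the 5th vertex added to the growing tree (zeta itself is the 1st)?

Prim, starting at zeta.
Step 1: frontier [mu zeta 4, delta zeta 7, eta zeta 13, iota zeta 17] → take mu zeta (4); add mu.
Step 2: frontier [delta mu 1, mu rho 14, eta mu 15, delta zeta 7, eta zeta 13, iota zeta 17] → take delta mu (1); add delta.
Step 3: frontier [delta rho 2, delta iota 3, delta eta 4, mu rho 14, eta mu 15, eta zeta 13, iota zeta 17] → take delta rho (2); add rho.
Step 4: frontier [delta iota 3, delta eta 4, eta mu 15, iota rho 6, eta rho 16, eta zeta 13, iota zeta 17] → take delta iota (3); add iota.
Step 5: frontier [delta eta 4, eta iota 11, eta mu 15, eta rho 16, eta zeta 13] → take delta eta (4); add eta.
Vertex order: zeta, mu, delta, rho, iota, eta. The 5th vertex is iota.

iota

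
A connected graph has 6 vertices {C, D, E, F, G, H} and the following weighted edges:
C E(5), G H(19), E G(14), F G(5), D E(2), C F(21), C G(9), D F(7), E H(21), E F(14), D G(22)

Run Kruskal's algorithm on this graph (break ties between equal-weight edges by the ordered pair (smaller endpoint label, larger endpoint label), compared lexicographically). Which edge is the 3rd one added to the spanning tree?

F-G

Sort edges by weight, then run Kruskal:
D E (2): add — endpoints in different components.
C E (5): add — endpoints in different components.
F G (5): add — endpoints in different components.
D F (7): add — endpoints in different components.
C G (9): skip — C and G already connected.
E F (14): skip — E and F already connected.
E G (14): skip — E and G already connected.
G H (19): add — endpoints in different components.
The 3rd edge added is F G.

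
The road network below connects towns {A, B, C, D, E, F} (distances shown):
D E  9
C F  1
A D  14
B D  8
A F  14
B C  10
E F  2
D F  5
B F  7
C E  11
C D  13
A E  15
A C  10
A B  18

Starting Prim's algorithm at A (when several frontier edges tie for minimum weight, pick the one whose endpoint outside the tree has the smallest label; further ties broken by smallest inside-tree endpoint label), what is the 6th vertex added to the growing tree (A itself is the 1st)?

Grow the tree from A using Prim:
Step 1: frontier [A C 10, A D 14, A F 14, A E 15, A B 18] → take A C (10); add C.
Step 2: frontier [A D 14, A F 14, A E 15, A B 18, C F 1, B C 10, C E 11, C D 13] → take C F (1); add F.
Step 3: frontier [A D 14, A E 15, A B 18, B C 10, C E 11, C D 13, E F 2, D F 5, B F 7] → take E F (2); add E.
Step 4: frontier [A D 14, A B 18, B C 10, C D 13, D E 9, D F 5, B F 7] → take D F (5); add D.
Step 5: frontier [A B 18, B C 10, B D 8, B F 7] → take B F (7); add B.
Vertex order: A, C, F, E, D, B. The 6th vertex is B.

B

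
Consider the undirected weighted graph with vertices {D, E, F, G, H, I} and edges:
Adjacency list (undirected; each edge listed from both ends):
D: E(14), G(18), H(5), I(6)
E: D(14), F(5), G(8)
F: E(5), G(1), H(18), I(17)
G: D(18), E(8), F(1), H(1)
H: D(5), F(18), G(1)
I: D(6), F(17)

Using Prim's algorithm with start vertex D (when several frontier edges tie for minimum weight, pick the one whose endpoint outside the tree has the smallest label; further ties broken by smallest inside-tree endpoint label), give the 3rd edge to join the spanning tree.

F-G

Prim's algorithm from D:
Step 1: cheapest edge leaving the tree is D-H (5); add H.
Step 2: cheapest edge leaving the tree is G-H (1); add G.
Step 3: cheapest edge leaving the tree is F-G (1); add F.
Step 4: cheapest edge leaving the tree is E-F (5); add E.
Step 5: cheapest edge leaving the tree is D-I (6); add I.
The 3rd edge added is F-G.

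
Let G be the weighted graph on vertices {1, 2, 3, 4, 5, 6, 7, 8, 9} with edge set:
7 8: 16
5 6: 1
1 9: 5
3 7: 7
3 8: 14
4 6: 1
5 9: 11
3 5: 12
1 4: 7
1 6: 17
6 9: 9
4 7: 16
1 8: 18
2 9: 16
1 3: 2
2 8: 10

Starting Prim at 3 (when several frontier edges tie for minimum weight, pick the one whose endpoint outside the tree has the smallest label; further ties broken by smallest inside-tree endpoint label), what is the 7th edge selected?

Grow the tree from 3 using Prim:
Step 1: cheapest edge leaving the tree is 1 3 (2); add 1.
Step 2: cheapest edge leaving the tree is 1 9 (5); add 9.
Step 3: cheapest edge leaving the tree is 1 4 (7); add 4.
Step 4: cheapest edge leaving the tree is 4 6 (1); add 6.
Step 5: cheapest edge leaving the tree is 5 6 (1); add 5.
Step 6: cheapest edge leaving the tree is 3 7 (7); add 7.
Step 7: cheapest edge leaving the tree is 3 8 (14); add 8.
Step 8: cheapest edge leaving the tree is 2 8 (10); add 2.
The 7th edge added is 3 8.

3-8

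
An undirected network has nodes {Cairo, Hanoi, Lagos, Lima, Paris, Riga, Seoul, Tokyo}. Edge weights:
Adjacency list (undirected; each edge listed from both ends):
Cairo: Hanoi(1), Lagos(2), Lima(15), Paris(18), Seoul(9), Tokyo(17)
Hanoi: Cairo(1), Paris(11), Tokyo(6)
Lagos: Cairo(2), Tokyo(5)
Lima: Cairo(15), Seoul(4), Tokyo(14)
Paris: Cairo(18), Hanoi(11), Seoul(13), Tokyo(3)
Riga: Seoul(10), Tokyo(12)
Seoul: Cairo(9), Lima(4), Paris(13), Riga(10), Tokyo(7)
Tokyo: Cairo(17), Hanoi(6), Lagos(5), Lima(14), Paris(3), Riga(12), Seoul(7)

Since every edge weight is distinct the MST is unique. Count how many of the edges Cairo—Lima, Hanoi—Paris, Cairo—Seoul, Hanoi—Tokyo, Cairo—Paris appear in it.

0

Kruskal's algorithm — process edges by increasing weight (ties by edge label):
Cairo—Hanoi (1): add — endpoints in different components.
Cairo—Lagos (2): add — endpoints in different components.
Paris—Tokyo (3): add — endpoints in different components.
Lima—Seoul (4): add — endpoints in different components.
Lagos—Tokyo (5): add — endpoints in different components.
Hanoi—Tokyo (6): skip — Tokyo and Hanoi already connected.
Seoul—Tokyo (7): add — endpoints in different components.
Cairo—Seoul (9): skip — Cairo and Seoul already connected.
Riga—Seoul (10): add — endpoints in different components.
MST edge set: {Cairo—Hanoi, Cairo—Lagos, Paris—Tokyo, Lima—Seoul, Lagos—Tokyo, Seoul—Tokyo, Riga—Seoul}.
Of the listed edges, {} are in the MST → 0.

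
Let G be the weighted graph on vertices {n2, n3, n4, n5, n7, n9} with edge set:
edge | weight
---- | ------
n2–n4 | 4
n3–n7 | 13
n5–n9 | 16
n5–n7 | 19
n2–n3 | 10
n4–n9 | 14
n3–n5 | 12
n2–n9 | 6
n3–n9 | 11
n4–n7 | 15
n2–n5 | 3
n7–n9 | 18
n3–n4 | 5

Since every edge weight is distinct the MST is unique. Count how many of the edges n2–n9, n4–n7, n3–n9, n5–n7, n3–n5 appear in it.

Sort edges by weight, then run Kruskal:
n2–n5 (3): add. Components now {n2,n5} {n3} {n7} {n9} {n4}
n2–n4 (4): add. Components now {n2,n4,n5} {n3} {n7} {n9}
n3–n4 (5): add. Components now {n2,n3,n4,n5} {n7} {n9}
n2–n9 (6): add. Components now {n2,n3,n4,n5,n9} {n7}
n2–n3 (10): skip — n2 and n3 already connected.
n3–n9 (11): skip — n3 and n9 already connected.
n3–n5 (12): skip — n3 and n5 already connected.
n3–n7 (13): add. Components now {n2,n3,n4,n5,n7,n9}
MST edge set: {n2–n5, n2–n4, n3–n4, n2–n9, n3–n7}.
Of the listed edges, {n2–n9} are in the MST → 1.

1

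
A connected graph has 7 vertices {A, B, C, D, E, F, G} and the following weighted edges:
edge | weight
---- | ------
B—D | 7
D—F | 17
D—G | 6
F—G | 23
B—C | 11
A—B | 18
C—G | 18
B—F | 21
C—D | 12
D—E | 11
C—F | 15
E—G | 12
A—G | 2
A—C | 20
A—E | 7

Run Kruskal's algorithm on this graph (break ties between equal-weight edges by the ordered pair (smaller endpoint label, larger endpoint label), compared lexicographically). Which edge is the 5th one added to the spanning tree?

B-C

Sort edges by weight, then run Kruskal:
A—G (2): add. Components now {A,G} {B} {C} {D} {E} {F}
D—G (6): add. Components now {A,D,G} {B} {C} {E} {F}
A—E (7): add. Components now {A,D,E,G} {B} {C} {F}
B—D (7): add. Components now {A,B,D,E,G} {C} {F}
B—C (11): add. Components now {A,B,C,D,E,G} {F}
D—E (11): skip — D and E already connected.
C—D (12): skip — C and D already connected.
E—G (12): skip — E and G already connected.
C—F (15): add. Components now {A,B,C,D,E,F,G}
The 5th edge added is B—C.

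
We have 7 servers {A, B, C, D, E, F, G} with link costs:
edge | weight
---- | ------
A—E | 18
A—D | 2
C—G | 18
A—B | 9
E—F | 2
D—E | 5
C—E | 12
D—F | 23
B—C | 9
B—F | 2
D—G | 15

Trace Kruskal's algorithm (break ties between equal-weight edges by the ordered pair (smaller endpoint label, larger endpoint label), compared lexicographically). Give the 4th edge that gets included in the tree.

D-E

Kruskal's algorithm — process edges by increasing weight (ties by edge label):
A—D (2): add — endpoints in different components.
B—F (2): add — endpoints in different components.
E—F (2): add — endpoints in different components.
D—E (5): add — endpoints in different components.
A—B (9): skip — A and B already connected.
B—C (9): add — endpoints in different components.
C—E (12): skip — C and E already connected.
D—G (15): add — endpoints in different components.
The 4th edge added is D—E.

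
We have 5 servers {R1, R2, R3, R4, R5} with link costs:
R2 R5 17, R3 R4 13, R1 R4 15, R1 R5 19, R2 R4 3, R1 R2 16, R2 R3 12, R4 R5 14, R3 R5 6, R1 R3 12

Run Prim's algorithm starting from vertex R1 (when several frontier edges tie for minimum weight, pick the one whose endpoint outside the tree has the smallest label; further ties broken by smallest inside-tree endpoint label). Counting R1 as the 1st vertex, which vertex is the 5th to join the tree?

R4

Grow the tree from R1 using Prim:
Step 1: frontier [R1 R3 12, R1 R4 15, R1 R2 16, R1 R5 19] → take R1 R3 (12); add R3.
Step 2: frontier [R1 R4 15, R1 R2 16, R1 R5 19, R3 R5 6, R2 R3 12, R3 R4 13] → take R3 R5 (6); add R5.
Step 3: frontier [R1 R4 15, R1 R2 16, R2 R3 12, R3 R4 13, R4 R5 14, R2 R5 17] → take R2 R3 (12); add R2.
Step 4: frontier [R1 R4 15, R2 R4 3, R3 R4 13, R4 R5 14] → take R2 R4 (3); add R4.
Vertex order: R1, R3, R5, R2, R4. The 5th vertex is R4.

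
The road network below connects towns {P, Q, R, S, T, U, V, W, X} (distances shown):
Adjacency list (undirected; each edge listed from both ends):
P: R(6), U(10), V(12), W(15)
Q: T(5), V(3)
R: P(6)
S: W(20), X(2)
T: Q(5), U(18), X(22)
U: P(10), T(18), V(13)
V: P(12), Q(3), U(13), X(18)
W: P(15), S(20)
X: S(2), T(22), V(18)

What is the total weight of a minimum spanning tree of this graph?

Sort edges by weight, then run Kruskal:
S–X (2): add — endpoints in different components.
Q–V (3): add — endpoints in different components.
Q–T (5): add — endpoints in different components.
P–R (6): add — endpoints in different components.
P–U (10): add — endpoints in different components.
P–V (12): add — endpoints in different components.
U–V (13): skip — U and V already connected.
P–W (15): add — endpoints in different components.
T–U (18): skip — U and T already connected.
V–X (18): add — endpoints in different components.
MST edges: S–X, Q–V, Q–T, P–R, P–U, P–V, P–W, V–X; total weight 2+3+5+6+10+12+15+18 = 71.

71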